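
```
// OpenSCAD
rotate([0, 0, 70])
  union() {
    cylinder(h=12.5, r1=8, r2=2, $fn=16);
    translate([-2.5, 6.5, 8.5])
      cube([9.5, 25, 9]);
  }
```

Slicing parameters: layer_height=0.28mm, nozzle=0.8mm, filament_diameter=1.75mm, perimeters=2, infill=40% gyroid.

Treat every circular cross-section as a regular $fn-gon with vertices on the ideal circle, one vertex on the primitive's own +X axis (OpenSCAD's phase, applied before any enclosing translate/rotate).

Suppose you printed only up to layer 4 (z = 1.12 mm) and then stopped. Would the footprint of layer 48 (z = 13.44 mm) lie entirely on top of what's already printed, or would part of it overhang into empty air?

part overhangs

Compare the two slices. At z = 1.12: the cone: at t=0.090 of its height the radius interpolates to r₁+(r₂−r₁)t = 7.462, giving a regular 16-gon of that circumradius (area = (16/2)·7.462²·sin(360°/16) = 170.49 mm²); the cube at (-2.5, 6.5) is not intersected at this z (z outside [8.5, 17.5]); Taking the union: only the cone is present, so the union is just that shape — area = 170.49 mm²; (whole slice rotated 70° about Z — lengths, areas and connectivity unchanged). At z = 13.44: the cone does not reach this height (z outside [0, 12.5]); the cube at (-2.5, 6.5) is present — its section is the full 9.5×25 rectangle (area 237.50 mm²); Merging all regions: only the 9.5×25 cube at (-2.5, 6.5) is present, so the union is just that shape — area = 237.50 mm²; (rotated 70° about Z; rotation is an isometry so areas/perimeters/island counts are preserved). Checking containment: at z = 13.44 the cross-section extends beyond the z = 1.12 cross-section by about 233.66 mm².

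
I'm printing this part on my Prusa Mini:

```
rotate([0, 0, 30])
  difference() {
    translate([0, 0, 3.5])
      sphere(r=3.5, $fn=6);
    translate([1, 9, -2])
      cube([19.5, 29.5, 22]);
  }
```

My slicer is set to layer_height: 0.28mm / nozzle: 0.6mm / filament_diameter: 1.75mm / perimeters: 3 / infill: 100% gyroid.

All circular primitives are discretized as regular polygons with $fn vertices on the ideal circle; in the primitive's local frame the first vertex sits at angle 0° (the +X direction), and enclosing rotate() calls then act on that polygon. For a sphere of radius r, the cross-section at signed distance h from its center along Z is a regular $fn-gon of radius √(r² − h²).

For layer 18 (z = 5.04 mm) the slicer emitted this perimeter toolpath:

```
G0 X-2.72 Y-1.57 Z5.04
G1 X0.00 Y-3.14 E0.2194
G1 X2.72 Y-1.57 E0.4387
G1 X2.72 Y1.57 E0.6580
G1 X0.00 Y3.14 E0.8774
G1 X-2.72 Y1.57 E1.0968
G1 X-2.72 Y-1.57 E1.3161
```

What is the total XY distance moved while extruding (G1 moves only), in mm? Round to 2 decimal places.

Sum the Euclidean lengths of each G1 segment: total = 18.84 mm.

18.84 mm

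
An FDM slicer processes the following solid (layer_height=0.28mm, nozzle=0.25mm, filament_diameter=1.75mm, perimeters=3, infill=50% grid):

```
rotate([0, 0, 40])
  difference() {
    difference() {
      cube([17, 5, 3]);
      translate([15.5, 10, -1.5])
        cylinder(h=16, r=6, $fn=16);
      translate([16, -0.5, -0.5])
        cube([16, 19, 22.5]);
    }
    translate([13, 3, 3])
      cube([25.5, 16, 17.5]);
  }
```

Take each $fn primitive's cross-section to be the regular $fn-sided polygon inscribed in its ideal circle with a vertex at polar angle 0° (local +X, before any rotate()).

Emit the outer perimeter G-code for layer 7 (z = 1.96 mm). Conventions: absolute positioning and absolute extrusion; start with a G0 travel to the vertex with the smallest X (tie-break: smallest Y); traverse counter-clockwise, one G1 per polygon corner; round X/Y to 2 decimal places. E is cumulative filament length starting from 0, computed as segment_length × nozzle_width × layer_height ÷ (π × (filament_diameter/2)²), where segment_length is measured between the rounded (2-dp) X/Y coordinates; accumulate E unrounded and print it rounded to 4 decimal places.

G0 X-3.21 Y3.83 Z1.96
G1 X0.00 Y0.00 E0.1454
G1 X12.26 Y10.28 E0.6111
G1 X9.62 Y13.42 E0.7305
G1 X9.30 Y13.03 E0.7451
G1 X7.25 Y11.90 E0.8133
G1 X6.28 Y11.79 E0.8417
G1 X-3.21 Y3.83 E1.2021

At z = 1.96 mm: the cube is present — its section is the full 17×5 rectangle; the r=6 cylinder at (15.5, 10) contributes a regular 16-gon of circumradius 6; the 16×19 cube at (16, -0.5) contributes its full rectangle; Subtracting the remaining from the first: starting from the 17×5 cube, the r=6 cylinder at (15.5, 10) partially overlaps it — only the 3.27 mm² overlap (of its 110.21 mm²) is removed, clipping the outline; the 16×19 cube at (16, -0.5) partially overlaps it — only the 4.20 mm² overlap (of its 304.00 mm²) is removed, clipping the outline — 1 connected region; the cube at (13, 3) is absent (z outside [3, 20.5]); Subtracting the remaining from the first: none of the subtracted shapes is present at this height, so the result so far is unchanged — 1 connected region; (rotated 40° about Z; rotation is an isometry so areas/perimeters/island counts are preserved). The outline is a single polygon with 7 vertices. Extrusion per mm of travel: 0.25 × 0.28 / (π × 0.875²) = 0.029103. Accumulating E over each segment gives final E = 1.2021.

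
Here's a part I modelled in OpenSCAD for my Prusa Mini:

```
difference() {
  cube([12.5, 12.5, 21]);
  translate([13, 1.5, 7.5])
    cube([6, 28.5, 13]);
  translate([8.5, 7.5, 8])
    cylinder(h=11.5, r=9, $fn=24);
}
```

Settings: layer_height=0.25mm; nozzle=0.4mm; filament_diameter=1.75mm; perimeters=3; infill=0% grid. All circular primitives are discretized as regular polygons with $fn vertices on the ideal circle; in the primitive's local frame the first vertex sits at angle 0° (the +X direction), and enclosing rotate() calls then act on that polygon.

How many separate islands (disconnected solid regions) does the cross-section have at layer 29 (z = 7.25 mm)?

At z = 7.25 mm: the cube is present — its section is the full 12.5×12.5 rectangle; the cube at (13, 1.5) does not reach this height (z outside [7.5, 20.5]); the cylinder at (8.5, 7.5) is absent (z outside [8, 19.5]); Subtracting the remaining from the first: none of the subtracted shapes is present at this height, so the 12.5×12.5 cube is unchanged — 1 connected region. Overall, the cross-section is a single solid region. Island count = 1.

1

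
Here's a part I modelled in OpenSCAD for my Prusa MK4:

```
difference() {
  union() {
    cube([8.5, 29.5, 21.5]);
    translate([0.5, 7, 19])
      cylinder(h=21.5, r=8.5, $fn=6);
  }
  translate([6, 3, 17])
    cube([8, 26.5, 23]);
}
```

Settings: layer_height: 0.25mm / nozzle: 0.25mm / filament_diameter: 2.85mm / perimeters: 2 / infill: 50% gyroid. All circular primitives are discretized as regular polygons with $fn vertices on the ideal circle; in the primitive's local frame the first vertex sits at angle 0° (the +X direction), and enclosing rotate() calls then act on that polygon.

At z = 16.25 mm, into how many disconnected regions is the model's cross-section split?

At z = 16.25 mm: the cube is present — its section is the full 8.5×29.5 rectangle; the cylinder at (0.5, 7) does not reach this height (z outside [19, 40.5]); Merging all regions: only the 8.5×29.5 cube is present, so the union is just that shape — 1 connected region; the cube at (6, 3) does not reach this height (z outside [17, 40]); After the difference (first − rest): none of the subtracted shapes is present at this height, so the result so far is unchanged — 1 connected region. The result has 1 disconnected region.

1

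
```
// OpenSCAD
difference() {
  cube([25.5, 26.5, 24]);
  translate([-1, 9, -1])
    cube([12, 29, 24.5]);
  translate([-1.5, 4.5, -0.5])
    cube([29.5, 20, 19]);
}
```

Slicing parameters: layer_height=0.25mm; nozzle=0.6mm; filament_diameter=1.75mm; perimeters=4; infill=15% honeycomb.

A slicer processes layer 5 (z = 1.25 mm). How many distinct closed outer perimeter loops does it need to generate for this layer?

At z = 1.25 mm: the 25.5×26.5 cube contributes its full rectangle; the cube at (-1, 9) (footprint 12×29) is included at this height; the cube at (-1.5, 4.5) (footprint 29.5×20) is included at this height; Taking the first minus the rest: starting from the 25.5×26.5 cube, the 12×29 cube at (-1, 9) partially overlaps it — only the 192.50 mm² overlap (of its 348.00 mm²) is removed, clipping the outline; the 29.5×20 cube at (-1.5, 4.5) partially overlaps it — only the 339.50 mm² overlap (of its 590.00 mm²) is removed, clipping the outline — 2 connected regions. The result has 2 disconnected regions.

2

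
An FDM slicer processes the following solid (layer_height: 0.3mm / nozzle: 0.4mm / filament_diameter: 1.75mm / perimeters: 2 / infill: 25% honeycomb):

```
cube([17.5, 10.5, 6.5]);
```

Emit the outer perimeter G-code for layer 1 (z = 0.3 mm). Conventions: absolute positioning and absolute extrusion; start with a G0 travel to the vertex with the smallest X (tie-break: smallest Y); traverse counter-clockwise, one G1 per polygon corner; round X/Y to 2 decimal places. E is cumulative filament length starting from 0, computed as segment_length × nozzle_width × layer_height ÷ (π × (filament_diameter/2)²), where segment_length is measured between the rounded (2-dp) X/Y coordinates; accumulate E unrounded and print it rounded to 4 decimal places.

At z = 0.3 mm: the 17.5×10.5 cube contributes its full rectangle. The outline is a single polygon with 4 vertices. Extrusion per mm of travel: 0.4 × 0.3 / (π × 0.875²) = 0.049890. Accumulating E over each segment gives final E = 2.7939.

G0 X0.00 Y0.00 Z0.30
G1 X17.50 Y0.00 E0.8731
G1 X17.50 Y10.50 E1.3969
G1 X0.00 Y10.50 E2.2700
G1 X0.00 Y0.00 E2.7939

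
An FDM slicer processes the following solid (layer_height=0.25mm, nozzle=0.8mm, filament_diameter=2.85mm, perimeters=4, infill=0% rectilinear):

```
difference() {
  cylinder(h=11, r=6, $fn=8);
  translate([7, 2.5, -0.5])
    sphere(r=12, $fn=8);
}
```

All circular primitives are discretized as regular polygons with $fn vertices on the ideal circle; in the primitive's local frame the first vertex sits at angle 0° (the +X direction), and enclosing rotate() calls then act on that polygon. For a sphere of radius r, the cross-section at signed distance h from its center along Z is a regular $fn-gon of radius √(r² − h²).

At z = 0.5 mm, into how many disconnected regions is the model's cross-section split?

1

At z = 0.5 mm: the r=6 cylinder gives a regular 8-gon of circumradius 6 (constant along its height); the r=12 sphere at (7, 2.5) slices to a regular 8-gon of circumradius 11.958 (√(r²−h²) with h=1 from center); Subtracting the remaining from the first: starting from the r=6 cylinder, the r=12 sphere at (7, 2.5) partially overlaps it — only the 89.32 mm² overlap (of its 404.47 mm²) is removed, clipping the outline — 1 connected region. The result has 1 disconnected region.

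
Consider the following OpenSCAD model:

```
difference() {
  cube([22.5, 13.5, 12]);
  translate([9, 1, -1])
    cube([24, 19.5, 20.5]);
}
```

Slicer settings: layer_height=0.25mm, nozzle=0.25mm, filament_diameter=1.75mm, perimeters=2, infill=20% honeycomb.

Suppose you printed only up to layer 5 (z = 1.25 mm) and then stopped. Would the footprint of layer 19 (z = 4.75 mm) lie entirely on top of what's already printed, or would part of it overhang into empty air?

entirely on top

Compare the two slices. At z = 1.25: the cube (footprint 22.5×13.5) is included at this height (area 303.75 mm²); the cube at (9, 1) is present — its section is the full 24×19.5 rectangle (area 468.00 mm²); Subtracting the remaining from the first: starting from the 22.5×13.5 cube (303.75 mm²), the 24×19.5 cube at (9, 1) partially overlaps it — only the 168.75 mm² overlap (of its 468.00 mm²) is removed, clipping the outline — area = 135.00 mm². At z = 4.75: the cube is present — its section is the full 22.5×13.5 rectangle (area 303.75 mm²); the cube at (9, 1) (footprint 24×19.5) is included at this height (area 468.00 mm²); Subtracting the remaining from the first: starting from the 22.5×13.5 cube (303.75 mm²), the 24×19.5 cube at (9, 1) partially overlaps it — only the 168.75 mm² overlap (of its 468.00 mm²) is removed, clipping the outline — area = 135.00 mm². Checking containment: the cross-section at z = 4.75 is a subset of the cross-section at z = 1.25.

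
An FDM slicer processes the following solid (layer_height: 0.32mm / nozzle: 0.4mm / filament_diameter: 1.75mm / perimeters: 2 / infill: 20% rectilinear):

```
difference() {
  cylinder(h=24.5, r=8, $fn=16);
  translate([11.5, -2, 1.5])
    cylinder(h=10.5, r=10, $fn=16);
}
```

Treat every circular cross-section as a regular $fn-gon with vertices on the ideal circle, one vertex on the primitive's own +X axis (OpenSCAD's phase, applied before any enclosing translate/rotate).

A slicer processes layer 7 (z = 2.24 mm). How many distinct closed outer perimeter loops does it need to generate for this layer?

1

At z = 2.24 mm: the r=8 cylinder contributes a regular 16-gon of circumradius 8; the r=10 cylinder at (11.5, -2) contributes a regular 16-gon of circumradius 10; Subtracting the remaining from the first: starting from the r=8 cylinder, the r=10 cylinder at (11.5, -2) partially overlaps it — only the 56.13 mm² overlap (of its 306.15 mm²) is removed, clipping the outline — 1 connected region. The result has 1 disconnected region.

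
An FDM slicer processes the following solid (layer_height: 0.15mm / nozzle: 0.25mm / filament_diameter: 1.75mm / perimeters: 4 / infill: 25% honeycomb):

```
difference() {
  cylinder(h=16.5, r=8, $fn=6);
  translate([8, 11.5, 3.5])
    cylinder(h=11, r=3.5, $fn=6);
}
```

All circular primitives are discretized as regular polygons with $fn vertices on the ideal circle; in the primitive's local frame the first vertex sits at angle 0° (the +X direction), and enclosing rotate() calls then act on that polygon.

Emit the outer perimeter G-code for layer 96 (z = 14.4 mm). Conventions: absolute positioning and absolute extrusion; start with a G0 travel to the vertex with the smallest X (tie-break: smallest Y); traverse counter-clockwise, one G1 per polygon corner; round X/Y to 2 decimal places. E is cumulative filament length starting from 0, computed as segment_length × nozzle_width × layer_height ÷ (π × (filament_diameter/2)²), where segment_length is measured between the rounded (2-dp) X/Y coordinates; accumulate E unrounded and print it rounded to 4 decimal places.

G0 X-8.00 Y0.00 Z14.40
G1 X-4.00 Y-6.93 E0.1247
G1 X4.00 Y-6.93 E0.2495
G1 X8.00 Y0.00 E0.3742
G1 X4.00 Y6.93 E0.4990
G1 X-4.00 Y6.93 E0.6237
G1 X-8.00 Y0.00 E0.7485

At z = 14.4 mm: the cylinder: section is a regular 6-gon, circumradius r=8; the cylinder at (8, 11.5): section is a regular 6-gon, circumradius r=3.5; Subtracting the remaining from the first: starting from the r=8 cylinder, the r=3.5 cylinder at (8, 11.5) misses the remaining region (no effect) — 1 connected region. The outline is a single polygon with 6 vertices. Extrusion per mm of travel: 0.25 × 0.15 / (π × 0.875²) = 0.015591. Accumulating E over each segment gives final E = 0.7485.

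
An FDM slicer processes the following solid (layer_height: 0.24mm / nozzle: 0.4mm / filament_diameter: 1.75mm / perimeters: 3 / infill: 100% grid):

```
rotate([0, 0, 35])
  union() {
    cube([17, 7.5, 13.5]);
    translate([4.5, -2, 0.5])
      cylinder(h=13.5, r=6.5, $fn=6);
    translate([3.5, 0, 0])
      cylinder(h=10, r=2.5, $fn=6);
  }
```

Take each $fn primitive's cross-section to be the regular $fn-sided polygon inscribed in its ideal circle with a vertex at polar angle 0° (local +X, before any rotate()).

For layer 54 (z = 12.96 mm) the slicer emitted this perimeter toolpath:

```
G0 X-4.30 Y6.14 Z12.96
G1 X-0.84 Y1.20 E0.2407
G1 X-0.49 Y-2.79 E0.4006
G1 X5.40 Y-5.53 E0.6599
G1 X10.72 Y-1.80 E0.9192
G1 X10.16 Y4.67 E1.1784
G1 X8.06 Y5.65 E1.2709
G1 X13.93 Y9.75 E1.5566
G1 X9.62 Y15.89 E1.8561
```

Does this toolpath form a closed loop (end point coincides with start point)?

no

Start point (G0): (-4.30, 6.14). End point (last G1): the path does not return to the start — open.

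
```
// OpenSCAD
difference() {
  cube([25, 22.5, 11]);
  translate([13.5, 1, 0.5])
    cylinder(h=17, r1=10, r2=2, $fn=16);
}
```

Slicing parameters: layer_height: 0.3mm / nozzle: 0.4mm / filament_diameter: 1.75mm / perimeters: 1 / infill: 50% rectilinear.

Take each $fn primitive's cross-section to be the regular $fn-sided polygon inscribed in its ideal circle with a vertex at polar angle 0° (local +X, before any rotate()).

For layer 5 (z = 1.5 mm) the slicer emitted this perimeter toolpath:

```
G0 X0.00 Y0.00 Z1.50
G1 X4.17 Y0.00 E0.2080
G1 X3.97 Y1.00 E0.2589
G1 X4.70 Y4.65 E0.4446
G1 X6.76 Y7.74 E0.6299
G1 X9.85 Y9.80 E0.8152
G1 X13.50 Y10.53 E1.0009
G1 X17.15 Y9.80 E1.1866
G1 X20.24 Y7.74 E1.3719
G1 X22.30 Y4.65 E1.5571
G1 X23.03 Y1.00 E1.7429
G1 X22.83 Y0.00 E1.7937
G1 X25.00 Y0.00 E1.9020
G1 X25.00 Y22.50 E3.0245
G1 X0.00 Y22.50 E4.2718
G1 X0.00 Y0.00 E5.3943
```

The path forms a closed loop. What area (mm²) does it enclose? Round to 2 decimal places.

404.65 mm²

Apply the shoelace formula to the sequence of (X, Y) vertices; enclosed area = 404.65 mm².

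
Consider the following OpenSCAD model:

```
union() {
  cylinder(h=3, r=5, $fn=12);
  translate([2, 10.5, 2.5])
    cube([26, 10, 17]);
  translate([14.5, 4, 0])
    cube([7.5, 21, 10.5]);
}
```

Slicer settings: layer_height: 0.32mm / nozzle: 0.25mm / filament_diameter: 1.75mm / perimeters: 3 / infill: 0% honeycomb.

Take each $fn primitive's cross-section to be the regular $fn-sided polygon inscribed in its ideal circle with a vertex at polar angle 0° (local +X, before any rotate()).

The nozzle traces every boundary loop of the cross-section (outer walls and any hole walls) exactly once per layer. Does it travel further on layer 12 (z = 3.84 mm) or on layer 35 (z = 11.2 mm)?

Layer 12 (z = 3.84): the cylinder is not intersected at this z (z outside [0, 3]); the 26×10 cube at (2, 10.5) contributes its full rectangle (perimeter 72.00 mm); the 7.5×21 cube at (14.5, 4) contributes its full rectangle (perimeter 57.00 mm); Combining (union): the regions partially overlap (shared area 75.00 mm²), so the edge portions inside another operand are dropped and the merged outline is re-measured after clipping — boundary = 94.00 mm. So its perimeter = 94.00 mm. Layer 35 (z = 11.2): the cylinder is not intersected at this z (z outside [0, 3]); the cube at (2, 10.5) is present — its section is the full 26×10 rectangle (perimeter 72.00 mm); the cube at (14.5, 4) does not reach this height (z outside [0, 10.5]); Combining (union): only the 26×10 cube at (2, 10.5) is present, so the union is just that shape — boundary = 72.00 mm. So its perimeter = 72.00 mm. Layer 12 is larger (94.00 vs 72.00 mm).

layer 12 (z = 3.84 mm)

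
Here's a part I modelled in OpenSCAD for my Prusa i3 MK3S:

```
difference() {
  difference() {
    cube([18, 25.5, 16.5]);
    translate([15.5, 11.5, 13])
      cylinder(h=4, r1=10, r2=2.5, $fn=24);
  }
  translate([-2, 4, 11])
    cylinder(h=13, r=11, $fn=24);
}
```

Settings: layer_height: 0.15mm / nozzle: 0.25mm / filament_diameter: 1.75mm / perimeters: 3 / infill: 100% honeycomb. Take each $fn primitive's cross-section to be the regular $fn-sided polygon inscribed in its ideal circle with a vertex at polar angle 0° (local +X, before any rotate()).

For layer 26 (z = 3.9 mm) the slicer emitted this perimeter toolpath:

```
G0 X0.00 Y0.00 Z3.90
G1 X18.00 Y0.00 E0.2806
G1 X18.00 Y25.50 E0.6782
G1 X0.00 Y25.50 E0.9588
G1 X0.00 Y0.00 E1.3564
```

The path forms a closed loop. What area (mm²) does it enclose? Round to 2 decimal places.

459.00 mm²

Apply the shoelace formula to the sequence of (X, Y) vertices; enclosed area = 459.00 mm².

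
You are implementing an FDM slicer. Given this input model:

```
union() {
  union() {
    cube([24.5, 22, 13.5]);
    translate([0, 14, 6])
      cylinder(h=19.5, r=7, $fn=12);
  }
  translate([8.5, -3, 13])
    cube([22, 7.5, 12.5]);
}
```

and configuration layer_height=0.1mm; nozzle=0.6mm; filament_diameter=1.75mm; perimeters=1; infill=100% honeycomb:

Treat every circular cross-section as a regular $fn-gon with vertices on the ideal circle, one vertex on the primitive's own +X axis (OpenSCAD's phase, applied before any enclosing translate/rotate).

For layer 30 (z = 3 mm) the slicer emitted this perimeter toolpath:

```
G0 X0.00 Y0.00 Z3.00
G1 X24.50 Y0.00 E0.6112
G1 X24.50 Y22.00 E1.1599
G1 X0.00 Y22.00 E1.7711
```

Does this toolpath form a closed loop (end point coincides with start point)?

Start point (G0): (0.00, 0.00). End point (last G1): the path does not return to the start — open.

no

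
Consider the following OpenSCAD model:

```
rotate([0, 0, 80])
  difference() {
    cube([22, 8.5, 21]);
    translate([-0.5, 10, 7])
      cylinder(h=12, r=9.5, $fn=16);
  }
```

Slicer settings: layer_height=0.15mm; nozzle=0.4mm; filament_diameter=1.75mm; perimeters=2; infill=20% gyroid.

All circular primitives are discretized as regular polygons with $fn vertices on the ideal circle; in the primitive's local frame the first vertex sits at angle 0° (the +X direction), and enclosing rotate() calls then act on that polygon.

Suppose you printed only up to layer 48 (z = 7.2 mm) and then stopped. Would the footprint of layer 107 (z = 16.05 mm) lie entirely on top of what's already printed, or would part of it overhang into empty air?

entirely on top

Compare the two slices. At z = 7.2: the cube (footprint 22×8.5) is included at this height (area 187.00 mm²); the cylinder at (-0.5, 10): section is a regular 16-gon, circumradius r=9.5 (area = (16/2)·9.500²·sin(360°/16) = 276.30 mm²); Subtracting the remaining from the first: starting from the 22×8.5 cube (187.00 mm²), the r=9.5 cylinder at (-0.5, 10) partially overlaps it — only the 51.07 mm² overlap (of its 276.30 mm²) is removed, clipping the outline — area = 135.93 mm²; (rotated 80° about Z; rotation is an isometry so areas/perimeters/island counts are preserved). At z = 16.05: the cube is present — its section is the full 22×8.5 rectangle (area 187.00 mm²); the cylinder at (-0.5, 10): section is a regular 16-gon, circumradius r=9.5 (area = (16/2)·9.500²·sin(360°/16) = 276.30 mm²); After the difference (first − rest): starting from the 22×8.5 cube (187.00 mm²), the r=9.5 cylinder at (-0.5, 10) partially overlaps it — only the 51.07 mm² overlap (of its 276.30 mm²) is removed, clipping the outline — area = 135.93 mm²; (rotated 80° about Z; rotation is an isometry so areas/perimeters/island counts are preserved). Checking containment: the cross-section at z = 16.05 is a subset of the cross-section at z = 7.2.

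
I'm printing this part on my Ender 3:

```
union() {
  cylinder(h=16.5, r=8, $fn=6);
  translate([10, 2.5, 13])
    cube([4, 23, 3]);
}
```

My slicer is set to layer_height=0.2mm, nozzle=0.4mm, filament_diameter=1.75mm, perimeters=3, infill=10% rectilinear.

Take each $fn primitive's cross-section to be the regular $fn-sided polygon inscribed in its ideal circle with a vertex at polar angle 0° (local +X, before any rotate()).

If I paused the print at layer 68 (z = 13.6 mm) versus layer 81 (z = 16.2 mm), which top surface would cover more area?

layer 68 (z = 13.6 mm)

Layer 68 (z = 13.6): the r=8 cylinder contributes a regular 6-gon of circumradius 8 (area = (6/2)·8.000²·sin(360°/6) = 166.28 mm²); the cube at (10, 2.5) (footprint 4×23) is included at this height (area 92.00 mm²); Merging all regions: the 2 present regions are separate (no shared area or edge), so areas and boundary lengths simply add and each stays a separate island — area = 258.28 mm². So its area = 258.28 mm². Layer 81 (z = 16.2): the r=8 cylinder contributes a regular 6-gon of circumradius 8 (area = (6/2)·8.000²·sin(360°/6) = 166.28 mm²); the cube at (10, 2.5) is absent (z outside [13, 16]); Merging all regions: only the r=8 cylinder is present, so the union is just that shape — area = 166.28 mm². So its area = 166.28 mm². Layer 68 is larger (258.28 vs 166.28 mm²).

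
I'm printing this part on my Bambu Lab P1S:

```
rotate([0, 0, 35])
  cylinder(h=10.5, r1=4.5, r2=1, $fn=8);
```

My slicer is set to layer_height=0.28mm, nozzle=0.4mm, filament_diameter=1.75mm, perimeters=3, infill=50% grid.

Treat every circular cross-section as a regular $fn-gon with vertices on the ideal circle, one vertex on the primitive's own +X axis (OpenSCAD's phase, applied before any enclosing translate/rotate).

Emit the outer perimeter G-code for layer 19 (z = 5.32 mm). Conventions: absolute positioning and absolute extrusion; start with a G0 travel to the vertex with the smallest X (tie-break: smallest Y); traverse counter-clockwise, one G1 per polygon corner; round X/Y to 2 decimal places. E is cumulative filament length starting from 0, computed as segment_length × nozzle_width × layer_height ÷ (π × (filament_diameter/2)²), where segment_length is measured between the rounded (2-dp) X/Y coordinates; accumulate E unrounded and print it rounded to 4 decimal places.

At z = 5.32 mm: the cone contributes a regular 8-gon of circumradius 2.727 (interpolated between r1=4.5 and r2=1 at t=0.507); (rotated 35° about Z; rotation is an isometry so areas/perimeters/island counts are preserved). The outline is a single polygon with 8 vertices. Extrusion per mm of travel: 0.4 × 0.28 / (π × 0.875²) = 0.046564. Accumulating E over each segment gives final E = 0.7772.

G0 X-2.69 Y0.47 Z5.32
G1 X-2.23 Y-1.56 E0.0969
G1 X-0.47 Y-2.69 E0.1943
G1 X1.56 Y-2.23 E0.2912
G1 X2.69 Y-0.47 E0.3886
G1 X2.23 Y1.56 E0.4855
G1 X0.47 Y2.69 E0.5829
G1 X-1.56 Y2.23 E0.6799
G1 X-2.69 Y0.47 E0.7772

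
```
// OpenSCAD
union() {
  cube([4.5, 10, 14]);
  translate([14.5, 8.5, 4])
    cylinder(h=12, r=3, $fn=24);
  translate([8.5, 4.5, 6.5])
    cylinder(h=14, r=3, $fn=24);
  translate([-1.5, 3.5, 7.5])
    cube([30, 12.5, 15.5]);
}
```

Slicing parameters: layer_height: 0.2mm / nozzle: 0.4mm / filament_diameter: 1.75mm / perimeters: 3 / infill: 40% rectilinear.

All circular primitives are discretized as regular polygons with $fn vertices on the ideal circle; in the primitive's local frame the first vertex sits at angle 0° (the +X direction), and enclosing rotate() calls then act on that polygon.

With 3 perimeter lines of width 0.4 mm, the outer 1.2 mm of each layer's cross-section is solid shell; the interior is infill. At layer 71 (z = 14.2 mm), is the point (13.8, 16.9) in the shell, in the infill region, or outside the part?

At z = 14.2 mm: the cube is not intersected at this z (z outside [0, 14]); the r=3 cylinder at (14.5, 8.5) contributes a regular 24-gon of circumradius 3; the r=3 cylinder at (8.5, 4.5) contributes a regular 24-gon of circumradius 3; the cube at (-1.5, 3.5) is present — its section is the full 30×12.5 rectangle; Taking the union: the regions partially overlap (shared area 47.78 mm²), so overlapping operands fuse into one piece — 1 connected region. Overall, the cross-section is a single solid region. The nearest boundary edge runs (-1.50, 16.00)→(28.50, 16.00); distance from the point to it = 0.90 mm. The point is not inside any of the regions above, so it lies outside the cross-section (0.90 mm from the nearest boundary).

outside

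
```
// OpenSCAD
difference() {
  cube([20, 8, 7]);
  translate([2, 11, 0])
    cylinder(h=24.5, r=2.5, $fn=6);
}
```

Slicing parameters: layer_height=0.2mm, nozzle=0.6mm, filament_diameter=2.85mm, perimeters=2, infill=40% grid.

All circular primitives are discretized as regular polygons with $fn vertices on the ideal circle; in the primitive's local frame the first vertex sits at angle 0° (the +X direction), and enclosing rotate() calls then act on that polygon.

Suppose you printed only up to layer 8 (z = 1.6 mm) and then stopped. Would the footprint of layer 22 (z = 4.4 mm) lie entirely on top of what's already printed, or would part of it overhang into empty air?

entirely on top

Compare the two slices. At z = 1.6: the 20×8 cube contributes its full rectangle (area 160.00 mm²); the r=2.5 cylinder at (2, 11) gives a regular 6-gon of circumradius 2.5 (constant along its height) (area = (6/2)·2.500²·sin(360°/6) = 16.24 mm²); Subtracting the remaining from the first: starting from the 20×8 cube (160.00 mm²), the r=2.5 cylinder at (2, 11) misses the remaining region (no effect) — area = 160.00 mm². At z = 4.4: the 20×8 cube contributes its full rectangle (area 160.00 mm²); the cylinder at (2, 11): section is a regular 6-gon, circumradius r=2.5 (area = (6/2)·2.500²·sin(360°/6) = 16.24 mm²); Subtracting the remaining from the first: starting from the 20×8 cube (160.00 mm²), the r=2.5 cylinder at (2, 11) misses the remaining region (no effect) — area = 160.00 mm². Checking containment: the cross-section at z = 4.4 is a subset of the cross-section at z = 1.6.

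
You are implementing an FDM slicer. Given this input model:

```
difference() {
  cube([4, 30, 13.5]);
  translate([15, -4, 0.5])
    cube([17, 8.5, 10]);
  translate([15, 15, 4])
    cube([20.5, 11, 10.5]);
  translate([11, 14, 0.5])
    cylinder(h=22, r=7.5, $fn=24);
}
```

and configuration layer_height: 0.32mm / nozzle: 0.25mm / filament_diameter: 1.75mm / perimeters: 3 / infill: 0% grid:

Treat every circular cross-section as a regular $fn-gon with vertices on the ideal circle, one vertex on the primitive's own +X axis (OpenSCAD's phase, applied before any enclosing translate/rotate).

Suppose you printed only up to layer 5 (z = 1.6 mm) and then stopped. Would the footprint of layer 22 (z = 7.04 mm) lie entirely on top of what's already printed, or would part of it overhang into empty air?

entirely on top

Compare the two slices. At z = 1.6: the cube (footprint 4×30) is included at this height (area 120.00 mm²); the 17×8.5 cube at (15, -4) contributes its full rectangle (area 144.50 mm²); the cube at (15, 15) is not intersected at this z (z outside [4, 14.5]); the r=7.5 cylinder at (11, 14) contributes a regular 24-gon of circumradius 7.5 (area = (24/2)·7.500²·sin(360°/24) = 174.70 mm²); Subtracting the remaining from the first: starting from the 4×30 cube (120.00 mm²), the 17×8.5 cube at (15, -4) misses the remaining region (no effect); the r=7.5 cylinder at (11, 14) partially overlaps it — only the 1.59 mm² overlap (of its 174.70 mm²) is removed, clipping the outline — area = 118.41 mm². At z = 7.04: the 4×30 cube contributes its full rectangle (area 120.00 mm²); the cube at (15, -4) is present — its section is the full 17×8.5 rectangle (area 144.50 mm²); the 20.5×11 cube at (15, 15) contributes its full rectangle (area 225.50 mm²); the r=7.5 cylinder at (11, 14) gives a regular 24-gon of circumradius 7.5 (constant along its height) (area = (24/2)·7.500²·sin(360°/24) = 174.70 mm²); Subtracting the remaining from the first: starting from the 4×30 cube (120.00 mm²), the 17×8.5 cube at (15, -4) misses the remaining region (no effect); the 20.5×11 cube at (15, 15) misses the remaining region (no effect); the r=7.5 cylinder at (11, 14) partially overlaps it — only the 1.59 mm² overlap (of its 174.70 mm²) is removed, clipping the outline — area = 118.41 mm². Checking containment: the cross-section at z = 7.04 is a subset of the cross-section at z = 1.6.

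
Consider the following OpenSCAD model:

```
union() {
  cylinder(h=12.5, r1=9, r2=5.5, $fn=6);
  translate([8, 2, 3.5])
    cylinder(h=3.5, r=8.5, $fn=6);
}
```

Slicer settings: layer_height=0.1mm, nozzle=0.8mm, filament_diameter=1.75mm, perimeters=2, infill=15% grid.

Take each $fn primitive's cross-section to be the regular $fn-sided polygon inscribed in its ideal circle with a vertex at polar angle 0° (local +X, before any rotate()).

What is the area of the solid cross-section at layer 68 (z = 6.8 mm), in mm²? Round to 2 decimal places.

270.93 mm²

At z = 6.8 mm: the cone contributes a regular 6-gon of circumradius 7.096 (interpolated between r1=9 and r2=5.5 at t=0.544) (area = (6/2)·7.096²·sin(360°/6) = 130.82 mm²); the r=8.5 cylinder at (8, 2) contributes a regular 6-gon of circumradius 8.5 (area = (6/2)·8.500²·sin(360°/6) = 187.71 mm²); Taking the union: the regions partially overlap — summed areas 318.53 mm² minus the doubly-counted overlap 47.60 mm² gives 270.93 mm² — area = 270.93 mm². Overall, the cross-section is a single solid region. Net area = 270.93 mm².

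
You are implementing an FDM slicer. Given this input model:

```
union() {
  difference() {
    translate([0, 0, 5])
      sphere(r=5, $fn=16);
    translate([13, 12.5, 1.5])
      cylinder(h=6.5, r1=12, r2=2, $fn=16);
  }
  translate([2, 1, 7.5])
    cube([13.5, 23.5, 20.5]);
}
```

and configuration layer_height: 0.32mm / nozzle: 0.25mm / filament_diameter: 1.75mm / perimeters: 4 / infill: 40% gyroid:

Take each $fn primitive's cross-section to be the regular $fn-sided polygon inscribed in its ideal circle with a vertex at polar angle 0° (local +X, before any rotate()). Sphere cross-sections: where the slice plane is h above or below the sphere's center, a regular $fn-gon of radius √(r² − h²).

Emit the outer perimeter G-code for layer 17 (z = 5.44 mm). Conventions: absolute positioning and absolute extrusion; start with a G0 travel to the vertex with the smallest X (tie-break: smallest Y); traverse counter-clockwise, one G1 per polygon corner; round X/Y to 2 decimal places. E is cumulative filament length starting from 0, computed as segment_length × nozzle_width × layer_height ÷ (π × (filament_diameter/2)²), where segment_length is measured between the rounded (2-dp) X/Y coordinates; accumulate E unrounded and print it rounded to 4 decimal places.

G0 X-4.98 Y0.00 Z5.44
G1 X-4.60 Y-1.91 E0.0648
G1 X-3.52 Y-3.52 E0.1293
G1 X-1.91 Y-4.60 E0.1937
G1 X0.00 Y-4.98 E0.2585
G1 X1.91 Y-4.60 E0.3233
G1 X3.52 Y-3.52 E0.3878
G1 X4.60 Y-1.91 E0.4522
G1 X4.98 Y0.00 E0.5170
G1 X4.60 Y1.91 E0.5818
G1 X3.52 Y3.52 E0.6463
G1 X1.91 Y4.60 E0.7107
G1 X0.00 Y4.98 E0.7755
G1 X-1.91 Y4.60 E0.8403
G1 X-3.52 Y3.52 E0.9048
G1 X-4.60 Y1.91 E0.9693
G1 X-4.98 Y0.00 E1.0340

At z = 5.44 mm: the r=5 sphere slices to a regular 16-gon of circumradius 4.981 (√(r²−h²) with h=0.44 from center); the cone at (13, 12.5) (r1=12→r2=2) has section circumradius 5.938 here — a regular 16-gon; Subtracting the remaining from the first: starting from the r=5 sphere, the cone at (13, 12.5) misses the remaining region (no effect) — 1 connected region; the cube at (2, 1) is not intersected at this z (z outside [7.5, 28]); Merging all regions: only the result so far is present, so the union is just that shape — 1 connected region. The outline is a single polygon with 16 vertices. Extrusion per mm of travel: 0.25 × 0.32 / (π × 0.875²) = 0.033260. Accumulating E over each segment gives final E = 1.0340.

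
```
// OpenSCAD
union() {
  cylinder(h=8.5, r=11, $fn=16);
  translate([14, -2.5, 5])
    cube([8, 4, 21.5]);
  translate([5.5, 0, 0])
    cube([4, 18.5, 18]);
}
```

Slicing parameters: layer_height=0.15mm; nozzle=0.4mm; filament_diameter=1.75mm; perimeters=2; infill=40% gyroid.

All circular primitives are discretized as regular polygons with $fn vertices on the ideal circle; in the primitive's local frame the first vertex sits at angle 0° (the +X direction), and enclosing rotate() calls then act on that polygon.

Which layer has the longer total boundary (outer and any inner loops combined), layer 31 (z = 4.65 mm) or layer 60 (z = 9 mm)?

Layer 31 (z = 4.65): the r=11 cylinder contributes a regular 16-gon of circumradius 11 (perimeter = 2·16·11.000·sin(180°/16) = 68.67 mm); the cube at (14, -2.5) is absent (z outside [5, 26.5]); the cube at (5.5, 0) (footprint 4×18.5) is included at this height (perimeter 45.00 mm); Taking the union: the regions partially overlap (shared area 30.63 mm²), so the edge portions inside another operand are dropped and the merged outline is re-measured after clipping — boundary = 89.33 mm. So its perimeter = 89.33 mm. Layer 60 (z = 9): the cylinder is not intersected at this z (z outside [0, 8.5]); the cube at (14, -2.5) (footprint 8×4) is included at this height (perimeter 24.00 mm); the cube at (5.5, 0) (footprint 4×18.5) is included at this height (perimeter 45.00 mm); Merging all regions: the 2 present regions are separate (no shared area or edge), so areas and boundary lengths simply add and each stays a separate island — boundary = 69.00 mm. So its perimeter = 69.00 mm. Layer 31 is larger (89.33 vs 69.00 mm).

layer 31 (z = 4.65 mm)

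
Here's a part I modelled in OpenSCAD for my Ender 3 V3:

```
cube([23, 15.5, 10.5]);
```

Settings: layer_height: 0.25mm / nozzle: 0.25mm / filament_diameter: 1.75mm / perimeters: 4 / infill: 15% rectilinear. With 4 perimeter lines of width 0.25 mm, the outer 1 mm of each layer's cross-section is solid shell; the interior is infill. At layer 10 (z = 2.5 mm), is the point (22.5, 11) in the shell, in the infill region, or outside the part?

At z = 2.5 mm: the cube is present — its section is the full 23×15.5 rectangle. Overall, the cross-section is a single solid region. The nearest boundary edge runs (23.00, 0.00)→(23.00, 15.50); distance from the point to it = 0.50 mm. The point is inside the cross-section, 0.50 mm from the nearest boundary — within the 1 mm shell band (4 × 0.25).

shell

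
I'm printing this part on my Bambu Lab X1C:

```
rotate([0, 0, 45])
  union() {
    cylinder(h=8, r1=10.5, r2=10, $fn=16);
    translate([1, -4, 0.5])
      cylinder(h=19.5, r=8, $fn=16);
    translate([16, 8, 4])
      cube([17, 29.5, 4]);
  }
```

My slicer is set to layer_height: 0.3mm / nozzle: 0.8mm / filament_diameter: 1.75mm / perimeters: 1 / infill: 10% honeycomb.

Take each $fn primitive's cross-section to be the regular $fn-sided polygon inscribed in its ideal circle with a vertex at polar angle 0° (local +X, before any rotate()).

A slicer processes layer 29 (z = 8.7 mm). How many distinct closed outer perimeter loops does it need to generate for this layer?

At z = 8.7 mm: the cone does not reach this height (z outside [0, 8]); the r=8 cylinder at (1, -4) contributes a regular 16-gon of circumradius 8; the cube at (16, 8) does not reach this height (z outside [4, 8]); Taking the union: only the r=8 cylinder at (1, -4) is present, so the union is just that shape — 1 connected region; (whole slice rotated 45° about Z — lengths, areas and connectivity unchanged). The result has 1 disconnected region.

1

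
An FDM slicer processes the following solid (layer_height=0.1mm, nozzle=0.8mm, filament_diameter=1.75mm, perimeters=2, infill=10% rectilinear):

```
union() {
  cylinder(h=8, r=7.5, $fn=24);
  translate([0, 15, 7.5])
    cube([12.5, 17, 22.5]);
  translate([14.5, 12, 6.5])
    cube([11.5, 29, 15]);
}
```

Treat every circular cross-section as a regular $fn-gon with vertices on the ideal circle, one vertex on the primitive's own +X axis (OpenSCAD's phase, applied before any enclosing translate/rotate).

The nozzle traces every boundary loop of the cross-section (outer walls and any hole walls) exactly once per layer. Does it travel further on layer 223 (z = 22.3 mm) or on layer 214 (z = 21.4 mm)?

layer 214 (z = 21.4 mm)

Layer 223 (z = 22.3): the cylinder does not reach this height (z outside [0, 8]); the cube at (0, 15) (footprint 12.5×17) is included at this height (perimeter 59.00 mm); the cube at (14.5, 12) is not intersected at this z (z outside [6.5, 21.5]); Combining (union): only the 12.5×17 cube at (0, 15) is present, so the union is just that shape — boundary = 59.00 mm. So its perimeter = 59.00 mm. Layer 214 (z = 21.4): the cylinder is absent (z outside [0, 8]); the 12.5×17 cube at (0, 15) contributes its full rectangle (perimeter 59.00 mm); the cube at (14.5, 12) is present — its section is the full 11.5×29 rectangle (perimeter 81.00 mm); Taking the union: the 2 present regions are separate (no shared area or edge), so areas and boundary lengths simply add and each stays a separate island — boundary = 140.00 mm. So its perimeter = 140.00 mm. Layer 214 is larger (140.00 vs 59.00 mm).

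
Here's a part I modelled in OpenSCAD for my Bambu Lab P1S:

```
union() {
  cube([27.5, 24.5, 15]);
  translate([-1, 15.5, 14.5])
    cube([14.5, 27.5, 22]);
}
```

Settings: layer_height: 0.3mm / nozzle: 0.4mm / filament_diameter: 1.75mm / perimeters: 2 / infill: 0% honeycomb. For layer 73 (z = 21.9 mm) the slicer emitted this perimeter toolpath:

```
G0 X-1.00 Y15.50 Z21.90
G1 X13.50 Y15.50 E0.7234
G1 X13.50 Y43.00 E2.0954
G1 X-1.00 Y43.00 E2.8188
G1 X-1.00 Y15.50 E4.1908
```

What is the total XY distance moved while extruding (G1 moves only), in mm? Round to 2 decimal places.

Sum the Euclidean lengths of each G1 segment: total = 84.00 mm.

84.00 mm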